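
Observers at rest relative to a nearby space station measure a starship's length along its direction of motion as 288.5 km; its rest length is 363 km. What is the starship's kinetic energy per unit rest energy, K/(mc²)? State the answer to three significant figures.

Length contraction gives γ = L₀/L = 363/288.5 = 1.25823.
K/(mc²) = γ − 1 = 1.25823 − 1 = 0.258.

0.258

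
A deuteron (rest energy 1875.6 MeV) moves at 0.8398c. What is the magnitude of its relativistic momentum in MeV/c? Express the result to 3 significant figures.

Lorentz factor: γ = (1 − 0.70526404)^(−1/2) = 1.842.
Momentum: p = γβ·mc = 1.842 × 0.8398 × 1875.6 MeV/c = 2900 MeV/c.

2900 MeV/c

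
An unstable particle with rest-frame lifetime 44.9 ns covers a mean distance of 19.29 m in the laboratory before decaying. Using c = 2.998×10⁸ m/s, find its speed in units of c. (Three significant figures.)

0.820c

Lab distance = (lab lifetime)·v = γτ·βc, so βγ = d/(cτ) = 19.29/(2.998×10⁸ × 4.490×10^-8) = 1.433.
With βγ = 1.433: γ² = 1 + (βγ)² = 3.05349, and β = (βγ)/γ = 1.433/1.74742 = 0.820.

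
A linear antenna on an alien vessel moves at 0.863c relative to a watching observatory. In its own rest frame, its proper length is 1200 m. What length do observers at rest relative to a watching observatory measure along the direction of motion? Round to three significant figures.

γ = 1/√(1 − β²) = 1/√(1 − 0.744769) = 1/√0.255231 = 1/0.505204 = 1.9794.
Length contraction: L = L₀/γ = 1200/1.9794 = 606 m.

606 m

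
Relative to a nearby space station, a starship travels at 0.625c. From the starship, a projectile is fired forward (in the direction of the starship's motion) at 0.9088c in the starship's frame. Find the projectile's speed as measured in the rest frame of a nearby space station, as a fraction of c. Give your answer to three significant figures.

In units of c, u = (u' + v)/(1 + u'v) with u' = 0.9088 and v = 0.625.
Numerator: 0.9088 + 0.625 = 1.5338. Denominator: 1 + (0.9088)(0.625) = 1.568.
u = 1.5338/1.568 = 0.97819, so the speed is 0.978c.

0.978c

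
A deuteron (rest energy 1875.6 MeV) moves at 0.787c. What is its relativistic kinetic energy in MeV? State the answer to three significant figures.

Lorentz factor: γ = (1 − 0.619369)^(−1/2) = 1.62087.
Kinetic energy: K = (γ − 1)mc² = (1.62087 − 1) × 1875.6 MeV = 0.62087 × 1875.6 = 1160 MeV.

1160 MeV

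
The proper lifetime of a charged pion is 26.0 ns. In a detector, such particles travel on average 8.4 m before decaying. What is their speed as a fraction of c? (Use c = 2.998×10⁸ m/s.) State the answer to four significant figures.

Lab distance = (lab lifetime)·v = γτ·βc, so βγ = d/(cτ) = 8.400/(2.998×10⁸ × 2.600×10^-8) = 1.0776.
With βγ = 1.0776: γ² = 1 + (βγ)² = 2.16122, and β = (βγ)/γ = 1.0776/1.47011 = 0.7330.

0.7330c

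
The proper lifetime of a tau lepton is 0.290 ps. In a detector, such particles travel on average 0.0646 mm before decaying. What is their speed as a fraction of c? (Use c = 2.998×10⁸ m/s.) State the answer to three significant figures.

d = βγcτ ⇒ βγ = d/(cτ) = 6.460×10^-5 m / (8.6942×10^-5 m) = 0.74302.
β = (βγ)/√(1+(βγ)²) = 0.74302/√1.552079 = 0.596.

0.596c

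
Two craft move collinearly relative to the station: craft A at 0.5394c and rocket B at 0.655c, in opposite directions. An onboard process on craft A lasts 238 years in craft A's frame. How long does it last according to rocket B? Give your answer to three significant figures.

The velocity of craft A relative to rocket B is (0.5394 + 0.655)c / (1 + 0.5394×0.655) = 0.88258c; relative speed 0.88258c.
γ for this relative speed: γ = 1/√(1 − 0.778947) = 2.1269.
Craft A's interval is proper; time dilation gives Δt_B = γΔτ = 2.1269 × 238 years = 506 years.

506 years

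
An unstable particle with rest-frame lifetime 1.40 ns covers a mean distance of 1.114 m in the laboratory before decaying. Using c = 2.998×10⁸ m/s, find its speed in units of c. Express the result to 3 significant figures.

0.936c

Let x = d/(cτ) = 1.114 m / (2.998×10⁸ m/s × 1.400×10^-9 s) = 2.6542. Since d = βγcτ, x = βγ = β/√(1−β²).
Solving: β² = x²/(1+x²) = 7.04478/8.04478 = 0.875696, so β = 0.936.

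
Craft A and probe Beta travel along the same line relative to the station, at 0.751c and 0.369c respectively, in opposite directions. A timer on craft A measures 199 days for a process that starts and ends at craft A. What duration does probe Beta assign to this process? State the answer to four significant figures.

414.1 days

Transform craft A's velocity into probe Beta's frame: (0.751 + 0.369)/(1 + 0.751·0.369) = 1.12/1.277119, so the relative speed is 0.87697c.
At |u| = 0.87697c, γ = (1 − 0.769076)^(−1/2) = 2.081.
Craft A's interval is proper; time dilation gives Δt_B = γΔτ = 2.081 × 199 days = 414.1 days.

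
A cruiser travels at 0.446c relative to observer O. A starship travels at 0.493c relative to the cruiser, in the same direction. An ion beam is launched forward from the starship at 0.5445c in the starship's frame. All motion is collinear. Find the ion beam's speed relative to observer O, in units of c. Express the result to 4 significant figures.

Compose velocities in two stages. Stage 1 (into S'): u₁ = (0.5445+0.493)/(1+0.5445×0.493) = 0.81793.
Stage 2 (into S): u = (0.81793+0.446)/(1+0.81793×0.446) = 0.92609, so the speed is 0.9261c.

0.9261c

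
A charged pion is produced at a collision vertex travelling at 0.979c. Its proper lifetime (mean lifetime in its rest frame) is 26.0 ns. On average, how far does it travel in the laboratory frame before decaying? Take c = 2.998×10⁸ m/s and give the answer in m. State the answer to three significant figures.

37.4 m

γ = 1/√(1 − β²) = 1/√(1 − 0.958441) = 1/√0.041559 = 1/0.20386 = 4.9053.
Lab-frame lifetime: Δt = γτ = 4.9053 × 26.0 ns = 127.54 ns.
Distance: d = vΔt = 0.979 × 2.998×10⁸ m/s × 1.2754×10^-7 s = 37.4 m.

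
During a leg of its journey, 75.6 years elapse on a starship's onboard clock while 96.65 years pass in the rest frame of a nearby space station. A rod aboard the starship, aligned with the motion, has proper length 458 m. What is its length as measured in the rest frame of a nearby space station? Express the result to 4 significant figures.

358.2 m

The time-dilation ratio gives γ = 96.65/75.6 = 1.27844.
The rod contracts by the same γ: 458 m / 1.27844 = 358.2 m.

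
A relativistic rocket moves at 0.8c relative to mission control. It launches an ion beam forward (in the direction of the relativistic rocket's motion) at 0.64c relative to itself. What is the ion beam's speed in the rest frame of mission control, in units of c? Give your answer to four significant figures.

Relativistic velocity addition: u = (u' + v)/(1 + u'v/c²), with u' = 0.64c and v = 0.8c.
Numerator: 0.64 + 0.8 = 1.44. Denominator: 1 + (0.64)(0.8) = 1.512.
u = 1.44/1.512 = 0.95238, so the speed is 0.9524c.

0.9524c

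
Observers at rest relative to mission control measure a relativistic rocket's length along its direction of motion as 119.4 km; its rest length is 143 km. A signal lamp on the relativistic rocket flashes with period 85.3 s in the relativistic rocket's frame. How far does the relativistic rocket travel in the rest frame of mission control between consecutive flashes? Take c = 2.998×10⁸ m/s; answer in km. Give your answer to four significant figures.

From L = L₀/γ: γ = 143/119.4 = 1.19765.
β = √(1 − 1/γ²) = 0.5503. Lab-frame period = γτ = 1.19765×85.3 s = 102.16 s. Distance = βc × γτ = 0.5503 × 2.998×10⁸ m/s × 102.16 s = 1.6854×10^10 m = 1.685×10^7 km.

1.685×10^7 km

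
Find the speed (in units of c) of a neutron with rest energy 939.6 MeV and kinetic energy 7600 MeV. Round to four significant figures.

0.9939c

K = (γ−1)mc², so γ = 1 + 7600/939.6 = 9.0885.
Then v/c = √(1 − γ⁻²) = √(1 − 0.0121064) = √0.9878936 = 0.9939.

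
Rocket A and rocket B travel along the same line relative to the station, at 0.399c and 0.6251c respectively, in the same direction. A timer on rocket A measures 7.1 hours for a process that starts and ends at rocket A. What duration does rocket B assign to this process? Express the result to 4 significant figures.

Transform rocket A's velocity into rocket B's frame: (0.399 − 0.6251)/(1 − 0.399·0.6251) = −0.2261/0.7505851, so the relative speed is 0.30123c.
γ for this relative speed: γ = 1/√(1 − 0.0907395) = 1.0487.
Rocket A's interval is proper; time dilation gives Δt_B = γΔτ = 1.0487 × 7.1 hours = 7.446 hours.

7.446 hours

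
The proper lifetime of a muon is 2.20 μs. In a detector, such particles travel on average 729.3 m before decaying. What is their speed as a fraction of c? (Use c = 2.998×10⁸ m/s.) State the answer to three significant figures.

Let x = d/(cτ) = 729.3 m / (2.998×10⁸ m/s × 2.200×10^-6 s) = 1.1057. Since d = βγcτ, x = βγ = β/√(1−β²).
Solving: β² = x²/(1+x²) = 1.22257/2.22257 = 0.55007, so β = 0.742.

0.742c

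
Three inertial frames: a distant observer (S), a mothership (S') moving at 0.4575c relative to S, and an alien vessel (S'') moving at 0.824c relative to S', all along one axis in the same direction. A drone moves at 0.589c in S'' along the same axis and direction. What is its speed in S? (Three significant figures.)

0.982c

Compose velocities in two stages. Stage 1 (into S'): u₁ = (0.589+0.824)/(1+0.589×0.824) = 0.9513.
Stage 2 (into S): u = (0.9513+0.4575)/(1+0.9513×0.4575) = 0.98159, so the speed is 0.982c.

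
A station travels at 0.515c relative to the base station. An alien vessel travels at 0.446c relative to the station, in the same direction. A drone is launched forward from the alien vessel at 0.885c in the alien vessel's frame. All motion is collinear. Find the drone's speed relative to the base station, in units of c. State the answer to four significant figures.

0.9851c

First combine the drone and alien vessel (S''→S'): u₁ = (0.885 + 0.446)/(1 + 0.885×0.446) = 1.331/1.39471 = 0.95432.
Then combine with the station (S'→S): u = (0.95432 + 0.515)/(1 + 0.95432×0.515) = 1.46932/1.4914748 = 0.98515.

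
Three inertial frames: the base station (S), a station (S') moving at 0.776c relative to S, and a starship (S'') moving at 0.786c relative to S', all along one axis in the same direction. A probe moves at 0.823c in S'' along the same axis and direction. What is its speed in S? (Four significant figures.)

Compose velocities in two stages. Stage 1 (into S'): u₁ = (0.823+0.786)/(1+0.823×0.786) = 0.977.
Stage 2 (into S): u = (0.977+0.776)/(1+0.977×0.776) = 0.99707, so the speed is 0.9971c.

0.9971c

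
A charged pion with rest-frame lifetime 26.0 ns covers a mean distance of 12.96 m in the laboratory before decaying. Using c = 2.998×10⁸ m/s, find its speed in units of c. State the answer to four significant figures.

Let x = d/(cτ) = 12.96 m / (2.998×10⁸ m/s × 2.600×10^-8 s) = 1.6626. Since d = βγcτ, x = βγ = β/√(1−β²).
Solving: β² = x²/(1+x²) = 2.76424/3.76424 = 0.734342, so β = 0.8569.

0.8569c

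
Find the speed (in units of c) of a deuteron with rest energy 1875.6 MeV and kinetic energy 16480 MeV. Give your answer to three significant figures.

γ = 1 + K/(mc²) = 1 + 16480/1875.6 = 9.7865.
β = √(1 − 1/γ²) = √(1 − 0.0104411) = √0.9895589 = 0.995.

0.995c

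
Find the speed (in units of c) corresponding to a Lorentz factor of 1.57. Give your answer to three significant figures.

0.771c

β = √(1 − 1/γ²) = √(1 − 1/2.4649) = √0.594304 = 0.771.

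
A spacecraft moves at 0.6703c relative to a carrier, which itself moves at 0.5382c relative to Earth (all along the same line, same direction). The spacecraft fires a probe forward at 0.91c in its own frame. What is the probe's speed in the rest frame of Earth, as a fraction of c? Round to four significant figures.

0.9944c

First combine the probe and spacecraft (S''→S'): u₁ = (0.91 + 0.6703)/(1 + 0.91×0.6703) = 1.5803/1.609973 = 0.98157.
Then combine with the carrier (S'→S): u = (0.98157 + 0.5382)/(1 + 0.98157×0.5382) = 1.51977/1.528280974 = 0.99443.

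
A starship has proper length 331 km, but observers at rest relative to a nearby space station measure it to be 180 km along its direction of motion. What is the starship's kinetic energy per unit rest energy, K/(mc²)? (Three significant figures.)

0.839

Length contraction gives γ = L₀/L = 331/180 = 1.83889.
K/(mc²) = γ − 1 = 1.83889 − 1 = 0.839.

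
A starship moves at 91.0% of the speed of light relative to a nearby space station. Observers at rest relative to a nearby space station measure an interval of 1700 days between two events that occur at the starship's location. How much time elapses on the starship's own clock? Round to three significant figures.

705 days

γ = 1/√(1 − β²) = 1/√(1 − 0.8281) = 1/√0.1719 = 1/0.414608 = 2.4119.
The moving clock records proper time: Δτ = Δt/γ = 1700/2.4119 = 705 days.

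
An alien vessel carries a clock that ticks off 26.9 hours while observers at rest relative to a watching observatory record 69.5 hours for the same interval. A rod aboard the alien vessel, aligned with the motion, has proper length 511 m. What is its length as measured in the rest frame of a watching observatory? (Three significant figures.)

γ = Δt/Δτ = 69.5/26.9 = 2.58364.
L = L₀/γ = 511/2.58364 = 198 m.

198 m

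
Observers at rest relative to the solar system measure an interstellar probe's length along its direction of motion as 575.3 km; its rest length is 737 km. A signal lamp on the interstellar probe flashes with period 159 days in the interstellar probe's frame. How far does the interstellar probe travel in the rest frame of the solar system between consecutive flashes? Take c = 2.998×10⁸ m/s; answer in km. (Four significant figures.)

γ = L₀/L = 737/575.3 = 1.28107.
β = √(1 − 1/γ²) = 0.62503. Lab-frame period = γτ = 1.28107×159 days = 203.69 days. Distance = βc × γτ = 0.62503 × 2.998×10⁸ m/s × 17598816 s = 3.2977×10^15 m = 3.298×10^12 km.

3.298×10^12 km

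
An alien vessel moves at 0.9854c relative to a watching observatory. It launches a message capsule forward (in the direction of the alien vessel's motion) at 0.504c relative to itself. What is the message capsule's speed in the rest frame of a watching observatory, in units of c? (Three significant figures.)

In units of c, u = (u' + v)/(1 + u'v) with u' = 0.504 and v = 0.9854.
Numerator: 0.504 + 0.9854 = 1.4894. Denominator: 1 + (0.504)(0.9854) = 1.4966416.
u = 1.4894/1.4966416 = 0.99516, so the speed is 0.995c.

0.995c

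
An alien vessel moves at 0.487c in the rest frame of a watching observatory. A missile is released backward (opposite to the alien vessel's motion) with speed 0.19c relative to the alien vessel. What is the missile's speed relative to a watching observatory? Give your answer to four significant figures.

0.3273c

Relativistic velocity addition: u = (u' + v)/(1 + u'v/c²), with u' = −0.19c and v = 0.487c.
Numerator: −0.19 + 0.487 = 0.297. Denominator: 1 + (−0.19)(0.487) = 0.90747.
u = 0.297/0.90747 = 0.32728, so the speed is 0.3273c.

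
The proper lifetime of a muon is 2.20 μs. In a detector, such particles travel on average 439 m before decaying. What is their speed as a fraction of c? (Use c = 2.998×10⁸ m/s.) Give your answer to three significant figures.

d = βγcτ ⇒ βγ = d/(cτ) = 439.0 m / (659.56 m) = 0.6656.
β = (βγ)/√(1+(βγ)²) = 0.6656/√1.443023 = 0.554.

0.554c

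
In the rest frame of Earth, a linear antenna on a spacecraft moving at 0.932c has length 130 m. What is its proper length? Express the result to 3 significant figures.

359 m

γ = 1/√(1 − β²) = 1/√(1 − 0.868624) = 1/√0.131376 = 1/0.362458 = 2.7589.
Proper length: L₀ = γ·L = 2.7589 × 130 = 359 m.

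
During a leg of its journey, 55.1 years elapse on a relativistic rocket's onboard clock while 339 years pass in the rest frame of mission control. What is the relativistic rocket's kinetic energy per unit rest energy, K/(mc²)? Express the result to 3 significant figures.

γ = Δt/Δτ = 339/55.1 = 6.15245.
K/(mc²) = γ − 1 = 6.15245 − 1 = 5.15.

5.15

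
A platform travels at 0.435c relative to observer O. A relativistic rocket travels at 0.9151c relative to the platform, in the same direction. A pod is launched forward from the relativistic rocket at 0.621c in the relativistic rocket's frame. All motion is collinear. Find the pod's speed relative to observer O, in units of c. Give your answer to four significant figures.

0.9919c

First combine the pod and relativistic rocket (S''→S'): u₁ = (0.621 + 0.9151)/(1 + 0.621×0.9151) = 1.5361/1.5682771 = 0.97948.
Then combine with the platform (S'→S): u = (0.97948 + 0.435)/(1 + 0.97948×0.435) = 1.41448/1.4260738 = 0.99187.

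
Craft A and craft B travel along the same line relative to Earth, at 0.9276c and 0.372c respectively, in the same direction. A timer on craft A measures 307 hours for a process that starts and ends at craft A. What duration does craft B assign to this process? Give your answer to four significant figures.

Speed of craft A in craft B's frame: u = (v_A − v_B)/(1 − v_A v_B/c²) = (0.9276 − 0.372)/(1 − 0.9276×0.372) = 0.5556/0.6549328 = 0.84833; |u| = 0.84833c.
γ for this relative speed: γ = 1/√(1 − 0.719664) = 1.8887.
Craft A's interval is proper; time dilation gives Δt_B = γΔτ = 1.8887 × 307 hours = 579.8 hours.

579.8 hours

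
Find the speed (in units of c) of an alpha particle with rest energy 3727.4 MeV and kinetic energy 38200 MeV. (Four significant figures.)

0.9960c

γ = 1 + K/(mc²) = 1 + 38200/3727.4 = 11.248.
β = √(1 − 1/γ²) = √(1 − 0.00790404) = √0.99209596 = 0.9960.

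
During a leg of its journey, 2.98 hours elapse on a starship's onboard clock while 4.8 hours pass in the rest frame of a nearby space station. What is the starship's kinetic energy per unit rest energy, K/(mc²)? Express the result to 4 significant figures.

0.6107

γ = Δt/Δτ = 4.8/2.98 = 1.61074.
Since K = (γ−1)mc², K/(mc²) = 1.61074 − 1 = 0.6107.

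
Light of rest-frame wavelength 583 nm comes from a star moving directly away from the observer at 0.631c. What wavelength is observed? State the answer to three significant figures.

1230 nm

Relativistic Doppler for wavelength: λ_obs = λ_src · √((1+β)/(1−β)).
With β = 0.631: factor = √(1.631/0.369) = 2.1024.
λ_obs = 583 × 2.1024 = 1230 nm.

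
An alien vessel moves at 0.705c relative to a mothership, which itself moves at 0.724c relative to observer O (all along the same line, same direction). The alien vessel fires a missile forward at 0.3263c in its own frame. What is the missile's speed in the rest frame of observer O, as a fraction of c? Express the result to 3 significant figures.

Compose velocities in two stages. Stage 1 (into S'): u₁ = (0.3263+0.705)/(1+0.3263×0.705) = 0.83843.
Stage 2 (into S): u = (0.83843+0.724)/(1+0.83843×0.724) = 0.97225, so the speed is 0.972c.

0.972c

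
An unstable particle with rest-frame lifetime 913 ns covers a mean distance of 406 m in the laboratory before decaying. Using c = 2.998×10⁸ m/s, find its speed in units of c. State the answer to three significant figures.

0.829c

d = βγcτ ⇒ βγ = d/(cτ) = 406.0 m / (273.7174 m) = 1.4833.
β = (βγ)/√(1+(βγ)²) = 1.4833/√3.20018 = 0.829.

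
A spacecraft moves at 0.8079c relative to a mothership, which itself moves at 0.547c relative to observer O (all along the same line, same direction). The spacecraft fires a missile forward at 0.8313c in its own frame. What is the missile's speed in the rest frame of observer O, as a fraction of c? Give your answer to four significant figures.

Compose velocities in two stages. Stage 1 (into S'): u₁ = (0.8313+0.8079)/(1+0.8313×0.8079) = 0.98061.
Stage 2 (into S): u = (0.98061+0.547)/(1+0.98061×0.547) = 0.99428, so the speed is 0.9943c.

0.9943c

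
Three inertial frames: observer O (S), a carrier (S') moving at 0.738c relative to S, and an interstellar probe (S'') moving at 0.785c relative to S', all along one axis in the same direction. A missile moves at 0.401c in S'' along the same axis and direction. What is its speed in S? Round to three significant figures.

First combine the missile and interstellar probe (S''→S'): u₁ = (0.401 + 0.785)/(1 + 0.401×0.785) = 1.186/1.314785 = 0.90205.
Then combine with the carrier (S'→S): u = (0.90205 + 0.738)/(1 + 0.90205×0.738) = 1.64005/1.6657129 = 0.98459.

0.985c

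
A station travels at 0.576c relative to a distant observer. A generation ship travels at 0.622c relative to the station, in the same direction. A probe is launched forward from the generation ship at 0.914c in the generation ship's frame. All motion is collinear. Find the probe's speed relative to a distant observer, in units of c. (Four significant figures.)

Compose velocities in two stages. Stage 1 (into S'): u₁ = (0.914+0.622)/(1+0.914×0.622) = 0.97927.
Stage 2 (into S): u = (0.97927+0.576)/(1+0.97927×0.576) = 0.99438, so the speed is 0.9944c.

0.9944c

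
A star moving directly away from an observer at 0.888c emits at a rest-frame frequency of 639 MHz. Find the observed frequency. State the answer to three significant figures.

Relativistic Doppler (source moving away): f_obs = f_src · √((1−β)/(1+β)).
With β = 0.888: factor = √(0.112/1.888) = 0.24356.
f_obs = 639 × 0.24356 = 156 MHz.

156 MHz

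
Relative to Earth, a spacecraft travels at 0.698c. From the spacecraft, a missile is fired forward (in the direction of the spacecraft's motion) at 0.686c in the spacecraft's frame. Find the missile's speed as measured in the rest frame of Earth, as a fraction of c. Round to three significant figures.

Relativistic velocity addition: u = (u' + v)/(1 + u'v/c²), with u' = 0.686c and v = 0.698c.
Numerator: 0.686 + 0.698 = 1.384. Denominator: 1 + (0.686)(0.698) = 1.478828.
u = 1.384/1.478828 = 0.93588, so the speed is 0.936c.

0.936c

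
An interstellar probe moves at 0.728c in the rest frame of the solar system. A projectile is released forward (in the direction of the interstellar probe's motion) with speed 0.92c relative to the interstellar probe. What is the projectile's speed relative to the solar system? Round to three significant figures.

Relativistic velocity addition: u = (u' + v)/(1 + u'v/c²), with u' = 0.92c and v = 0.728c.
Numerator: 0.92 + 0.728 = 1.648. Denominator: 1 + (0.92)(0.728) = 1.66976.
u = 1.648/1.66976 = 0.98697, so the speed is 0.987c.

0.987c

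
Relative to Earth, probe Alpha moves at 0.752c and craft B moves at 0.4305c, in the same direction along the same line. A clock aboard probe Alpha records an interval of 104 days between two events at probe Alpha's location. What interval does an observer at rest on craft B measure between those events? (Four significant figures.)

Transform probe Alpha's velocity into craft B's frame: (0.752 − 0.4305)/(1 − 0.752·0.4305) = 0.3215/0.676264, so the relative speed is 0.47541c.
γ for this relative speed: γ = 1/√(1 − 0.226015) = 1.1367.
The clock on probe Alpha records proper time, so craft B measures Δt = γΔτ = 1.1367 × 104 = 118.2 days.

118.2 days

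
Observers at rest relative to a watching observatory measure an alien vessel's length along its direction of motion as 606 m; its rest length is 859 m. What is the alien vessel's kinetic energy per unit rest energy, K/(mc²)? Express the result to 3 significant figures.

0.417

From L = L₀/γ: γ = 859/606 = 1.41749.
K/(mc²) = γ − 1 = 1.41749 − 1 = 0.417.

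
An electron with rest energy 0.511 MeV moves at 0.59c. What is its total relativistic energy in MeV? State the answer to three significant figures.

0.633 MeV

With β = 0.59, γ = 1/√(1 − 0.59²) = 1/√0.6519 = 1.2385.
Total energy: E = γmc² = 1.2385 × 0.511 MeV = 0.633 MeV.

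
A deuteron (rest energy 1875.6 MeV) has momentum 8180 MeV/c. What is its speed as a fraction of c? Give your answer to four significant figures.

pc/(mc²) = 8180/1875.6 = 4.3613 = βγ = β/√(1−β²).
So β² = x²/(1 + x²) with x = 4.3613: x² = 19.0209, β² = 19.0209/20.0209 = 0.950052, β = 0.9747.

0.9747c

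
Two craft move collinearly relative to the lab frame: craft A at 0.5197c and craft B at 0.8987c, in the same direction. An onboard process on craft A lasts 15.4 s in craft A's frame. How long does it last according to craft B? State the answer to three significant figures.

21.9 s

Speed of craft A in craft B's frame: u = (v_A − v_B)/(1 − v_A v_B/c²) = (0.5197 − 0.8987)/(1 − 0.5197×0.8987) = −0.379/0.53294561 = −0.71114; |u| = 0.71114c.
At |u| = 0.71114c, γ = (1 − 0.50572)^(−1/2) = 1.4224.
Craft A's interval is proper; time dilation gives Δt_B = γΔτ = 1.4224 × 15.4 s = 21.9 s.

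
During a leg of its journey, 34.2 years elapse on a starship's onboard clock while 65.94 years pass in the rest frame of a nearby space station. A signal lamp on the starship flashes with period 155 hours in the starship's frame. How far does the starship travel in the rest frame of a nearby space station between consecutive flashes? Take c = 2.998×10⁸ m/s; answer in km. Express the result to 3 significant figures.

From Δt = γΔτ: γ = 65.94/34.2 = 1.92807.
β = √(1 − 1/γ²) = 0.85498. Lab-frame period = γτ = 1.92807×155 hours = 298.85 hours. Distance = βc × γτ = 0.85498 × 2.998×10⁸ m/s × 1075860 s = 2.7577×10^14 m = 2.76×10^11 km.

2.76×10^11 km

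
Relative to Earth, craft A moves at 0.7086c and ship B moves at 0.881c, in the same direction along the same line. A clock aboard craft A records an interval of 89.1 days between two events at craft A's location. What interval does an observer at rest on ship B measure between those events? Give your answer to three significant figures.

Transform craft A's velocity into ship B's frame: (0.7086 − 0.881)/(1 − 0.7086·0.881) = −0.1724/0.3757234, so the relative speed is 0.45885c.
At |u| = 0.45885c, γ = (1 − 0.210543)^(−1/2) = 1.1255.
The clock on craft A records proper time, so ship B measures Δt = γΔτ = 1.1255 × 89.1 = 100 days.

100 days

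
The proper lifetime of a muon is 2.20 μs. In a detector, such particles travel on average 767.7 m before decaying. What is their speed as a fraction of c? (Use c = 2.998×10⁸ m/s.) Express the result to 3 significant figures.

0.759c

Let x = d/(cτ) = 767.7 m / (2.998×10⁸ m/s × 2.200×10^-6 s) = 1.164. Since d = βγcτ, x = βγ = β/√(1−β²).
Solving: β² = x²/(1+x²) = 1.3549/2.3549 = 0.575354, so β = 0.759.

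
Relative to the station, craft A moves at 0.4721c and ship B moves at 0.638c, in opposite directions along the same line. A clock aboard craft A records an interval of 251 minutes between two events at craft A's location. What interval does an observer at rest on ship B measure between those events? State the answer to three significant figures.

481 minutes

Transform craft A's velocity into ship B's frame: (0.4721 + 0.638)/(1 + 0.4721·0.638) = 1.1101/1.3011998, so the relative speed is 0.85314c.
At |u| = 0.85314c, γ = (1 − 0.727848)^(−1/2) = 1.9169.
Craft A's interval is proper; time dilation gives Δt_B = γΔτ = 1.9169 × 251 minutes = 481 minutes.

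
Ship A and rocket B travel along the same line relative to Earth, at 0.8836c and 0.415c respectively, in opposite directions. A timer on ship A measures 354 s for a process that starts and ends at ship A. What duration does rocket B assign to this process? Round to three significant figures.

Speed of ship A in rocket B's frame: u = (v_A + v_B)/(1 + v_A v_B/c²) = (0.8836 + 0.415)/(1 + 0.8836×0.415) = 1.2986/1.366694 = 0.95018; |u| = 0.95018c.
At |u| = 0.95018c, γ = (1 − 0.902842)^(−1/2) = 3.2082.
The clock on ship A records proper time, so rocket B measures Δt = γΔτ = 3.2082 × 354 = 1140 s.

1140 s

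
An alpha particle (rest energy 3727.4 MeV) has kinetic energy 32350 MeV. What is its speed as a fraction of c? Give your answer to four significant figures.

0.9946c

γ = 1 + K/(mc²) = 1 + 32350/3727.4 = 9.679.
β = √(1 − 1/γ²) = √(1 − 0.0106743) = √0.9893257 = 0.9946.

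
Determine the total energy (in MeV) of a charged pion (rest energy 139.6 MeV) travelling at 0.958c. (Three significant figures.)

487 MeV

Lorentz factor: γ = (1 − 0.917764)^(−1/2) = 3.4871.
Total energy: E = γmc² = 3.4871 × 139.6 MeV = 487 MeV.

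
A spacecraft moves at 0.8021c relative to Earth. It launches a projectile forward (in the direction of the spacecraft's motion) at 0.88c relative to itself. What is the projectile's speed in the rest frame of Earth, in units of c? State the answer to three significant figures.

Relativistic velocity addition: u = (u' + v)/(1 + u'v/c²), with u' = 0.88c and v = 0.8021c.
Numerator: 0.88 + 0.8021 = 1.6821. Denominator: 1 + (0.88)(0.8021) = 1.705848.
u = 1.6821/1.705848 = 0.98608, so the speed is 0.986c.

0.986c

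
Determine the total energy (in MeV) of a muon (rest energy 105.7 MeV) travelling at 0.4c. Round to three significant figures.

γ = 1/√(1 − β²) = 1/√(1 − 0.16) = 1/√0.84 = 1/0.916515 = 1.0911.
Total energy: E = γmc² = 1.0911 × 105.7 MeV = 115 MeV.

115 MeV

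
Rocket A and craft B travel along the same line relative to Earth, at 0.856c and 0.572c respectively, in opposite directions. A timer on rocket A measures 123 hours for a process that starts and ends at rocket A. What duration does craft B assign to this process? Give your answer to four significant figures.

The velocity of rocket A relative to craft B is (0.856 + 0.572)c / (1 + 0.856×0.572) = 0.95863c; relative speed 0.95863c.
γ for this relative speed: γ = 1/√(1 − 0.918971) = 3.513.
Rocket A's interval is proper; time dilation gives Δt_B = γΔτ = 3.513 × 123 hours = 432.1 hours.

432.1 hours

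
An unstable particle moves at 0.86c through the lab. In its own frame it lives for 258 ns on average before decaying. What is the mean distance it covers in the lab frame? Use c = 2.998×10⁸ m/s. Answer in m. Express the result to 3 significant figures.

130 m

Lorentz factor: γ = (1 − 0.7396)^(−1/2) = 1.9597.
Lab-frame lifetime: Δt = γτ = 1.9597 × 258 ns = 505.6 ns.
Distance: d = vΔt = 0.86 × 2.998×10⁸ m/s × 5.0560×10^-7 s = 130 m.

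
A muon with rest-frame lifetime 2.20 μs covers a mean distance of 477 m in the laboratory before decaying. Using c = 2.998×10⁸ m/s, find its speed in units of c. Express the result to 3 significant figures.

0.586c

Lab distance = (lab lifetime)·v = γτ·βc, so βγ = d/(cτ) = 477.0/(2.998×10⁸ × 2.200×10^-6) = 0.72321.
With βγ = 0.72321: γ² = 1 + (βγ)² = 1.523033, and β = (βγ)/γ = 0.72321/1.23411 = 0.586.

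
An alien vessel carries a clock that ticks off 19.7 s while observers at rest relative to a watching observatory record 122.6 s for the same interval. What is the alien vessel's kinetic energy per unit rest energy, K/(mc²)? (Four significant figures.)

The time-dilation ratio gives γ = 122.6/19.7 = 6.22335.
K/(mc²) = γ − 1 = 6.22335 − 1 = 5.223.

5.223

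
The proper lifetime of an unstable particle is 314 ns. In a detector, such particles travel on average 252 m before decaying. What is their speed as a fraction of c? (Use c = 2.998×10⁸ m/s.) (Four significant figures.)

Lab distance = (lab lifetime)·v = γτ·βc, so βγ = d/(cτ) = 252.0/(2.998×10⁸ × 3.140×10^-7) = 2.6769.
With βγ = 2.6769: γ² = 1 + (βγ)² = 8.16579, and β = (βγ)/γ = 2.6769/2.85758 = 0.9368.

0.9368c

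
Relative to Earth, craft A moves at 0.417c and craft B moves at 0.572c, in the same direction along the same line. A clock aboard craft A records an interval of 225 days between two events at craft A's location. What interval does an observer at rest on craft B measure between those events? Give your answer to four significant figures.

229.8 days

The velocity of craft A relative to craft B is (0.417 − 0.572)c / (1 − 0.417×0.572) = −0.20355c; relative speed 0.20355c.
At |u| = 0.20355c, γ = (1 − 0.0414326)^(−1/2) = 1.0214.
Craft A's interval is proper; time dilation gives Δt_B = γΔτ = 1.0214 × 225 days = 229.8 days.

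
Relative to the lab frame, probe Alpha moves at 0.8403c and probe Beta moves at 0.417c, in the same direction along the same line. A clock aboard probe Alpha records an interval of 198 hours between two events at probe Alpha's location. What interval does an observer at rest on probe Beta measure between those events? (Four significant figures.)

The velocity of probe Alpha relative to probe Beta is (0.8403 − 0.417)c / (1 − 0.8403×0.417) = 0.65164c; relative speed 0.65164c.
At |u| = 0.65164c, γ = (1 − 0.424635)^(−1/2) = 1.3183.
The clock on probe Alpha records proper time, so probe Beta measures Δt = γΔτ = 1.3183 × 198 = 261.0 hours.

261.0 hours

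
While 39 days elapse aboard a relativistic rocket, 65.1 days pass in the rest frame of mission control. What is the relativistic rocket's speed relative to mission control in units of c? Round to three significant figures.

0.801c

γ = Δt/Δτ = 65.1/39 = 1.6692.
β = √(1 − 1/γ²) = √(1 − 0.358908) = √0.641092 = 0.801.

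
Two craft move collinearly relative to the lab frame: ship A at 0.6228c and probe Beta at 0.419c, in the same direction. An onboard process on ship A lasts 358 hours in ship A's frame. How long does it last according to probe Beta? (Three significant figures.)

Speed of ship A in probe Beta's frame: u = (v_A − v_B)/(1 − v_A v_B/c²) = (0.6228 − 0.419)/(1 − 0.6228×0.419) = 0.2038/0.7390468 = 0.27576; |u| = 0.27576c.
At |u| = 0.27576c, γ = (1 − 0.0760436)^(−1/2) = 1.0403.
The clock on ship A records proper time, so probe Beta measures Δt = γΔτ = 1.0403 × 358 = 372 hours.

372 hours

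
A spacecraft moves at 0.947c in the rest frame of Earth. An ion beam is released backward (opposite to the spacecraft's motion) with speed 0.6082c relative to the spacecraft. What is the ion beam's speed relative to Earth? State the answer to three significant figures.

0.799c

Relativistic velocity addition: u = (u' + v)/(1 + u'v/c²), with u' = −0.6082c and v = 0.947c.
Numerator: −0.6082 + 0.947 = 0.3388. Denominator: 1 + (−0.6082)(0.947) = 0.4240346.
u = 0.3388/0.4240346 = 0.79899, so the speed is 0.799c.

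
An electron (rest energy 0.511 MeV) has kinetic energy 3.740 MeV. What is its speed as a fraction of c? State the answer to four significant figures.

0.9927c

K = (γ−1)mc², so γ = 1 + 3.740/0.511 = 8.319.
Then v/c = √(1 − γ⁻²) = √(1 − 0.0144497) = √0.9855503 = 0.9927.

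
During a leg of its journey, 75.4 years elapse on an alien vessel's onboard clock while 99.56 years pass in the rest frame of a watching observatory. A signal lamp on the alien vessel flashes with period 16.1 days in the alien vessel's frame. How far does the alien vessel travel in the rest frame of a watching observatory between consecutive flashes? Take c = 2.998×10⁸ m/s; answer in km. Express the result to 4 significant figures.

3.596×10^11 km

γ = Δt/Δτ = 99.56/75.4 = 1.32042.
β = √(1 − 1/γ²) = 0.65303. Lab-frame period = γτ = 1.32042×16.1 days = 21.259 days. Distance = βc × γτ = 0.65303 × 2.998×10⁸ m/s × 1836777.6 s = 3.5960×10^14 m = 3.596×10^11 km.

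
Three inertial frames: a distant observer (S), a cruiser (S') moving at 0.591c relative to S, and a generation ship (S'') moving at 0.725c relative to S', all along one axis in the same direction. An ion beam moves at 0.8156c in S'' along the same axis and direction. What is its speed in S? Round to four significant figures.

0.9917c

Compose velocities in two stages. Stage 1 (into S'): u₁ = (0.8156+0.725)/(1+0.8156×0.725) = 0.96813.
Stage 2 (into S): u = (0.96813+0.591)/(1+0.96813×0.591) = 0.99171, so the speed is 0.9917c.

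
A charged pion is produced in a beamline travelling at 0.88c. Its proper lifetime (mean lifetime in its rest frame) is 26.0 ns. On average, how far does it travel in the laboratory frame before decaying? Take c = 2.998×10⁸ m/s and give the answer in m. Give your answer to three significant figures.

14.4 m

Lorentz factor: γ = (1 − 0.7744)^(−1/2) = 2.1054.
Lab-frame lifetime: Δt = γτ = 2.1054 × 26.0 ns = 54.74 ns.
Distance: d = vΔt = 0.88 × 2.998×10⁸ m/s × 5.4740×10^-8 s = 14.4 m.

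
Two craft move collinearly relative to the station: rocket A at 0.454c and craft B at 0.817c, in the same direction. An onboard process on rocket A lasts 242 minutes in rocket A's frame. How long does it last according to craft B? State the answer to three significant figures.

296 minutes

Transform rocket A's velocity into craft B's frame: (0.454 − 0.817)/(1 − 0.454·0.817) = −0.363/0.629082, so the relative speed is 0.57703c.
γ for this relative speed: γ = 1/√(1 − 0.332964) = 1.2244.
The clock on rocket A records proper time, so craft B measures Δt = γΔτ = 1.2244 × 242 = 296 minutes.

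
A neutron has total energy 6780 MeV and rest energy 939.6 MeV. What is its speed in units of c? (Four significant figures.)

γ = E/(mc²) = 6780/939.6 = 7.2158.
β = √(1 − 1/γ²) = √(1 − 0.0192057) = √0.9807943 = 0.9904.

0.9904c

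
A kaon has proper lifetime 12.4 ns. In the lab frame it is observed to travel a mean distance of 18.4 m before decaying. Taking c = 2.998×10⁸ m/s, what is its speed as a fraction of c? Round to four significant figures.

0.9802c

d = βγcτ ⇒ βγ = d/(cτ) = 18.40 m / (3.71752 m) = 4.9495.
β = (βγ)/√(1+(βγ)²) = 4.9495/√25.4976 = 0.9802.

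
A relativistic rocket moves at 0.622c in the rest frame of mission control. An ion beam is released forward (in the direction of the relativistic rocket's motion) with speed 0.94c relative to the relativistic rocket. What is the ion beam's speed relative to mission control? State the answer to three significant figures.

Relativistic velocity addition: u = (u' + v)/(1 + u'v/c²), with u' = 0.94c and v = 0.622c.
Numerator: 0.94 + 0.622 = 1.562. Denominator: 1 + (0.94)(0.622) = 1.58468.
u = 1.562/1.58468 = 0.98569, so the speed is 0.986c.

0.986c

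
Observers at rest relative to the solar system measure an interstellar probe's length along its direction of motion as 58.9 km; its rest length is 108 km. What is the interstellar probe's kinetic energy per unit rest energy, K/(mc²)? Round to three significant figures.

0.834

From L = L₀/γ: γ = 108/58.9 = 1.83362.
K/(mc²) = γ − 1 = 1.83362 − 1 = 0.834.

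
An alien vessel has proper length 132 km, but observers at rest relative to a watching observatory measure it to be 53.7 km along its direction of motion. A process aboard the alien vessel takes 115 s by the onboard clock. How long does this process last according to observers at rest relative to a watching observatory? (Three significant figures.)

From L = L₀/γ: γ = 132/53.7 = 2.4581.
Δt = γΔτ = 2.4581 × 115 = 283 s.

283 s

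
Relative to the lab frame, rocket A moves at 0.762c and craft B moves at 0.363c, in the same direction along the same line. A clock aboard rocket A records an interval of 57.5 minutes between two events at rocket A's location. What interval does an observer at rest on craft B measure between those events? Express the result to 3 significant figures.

68.9 minutes

Speed of rocket A in craft B's frame: u = (v_A − v_B)/(1 − v_A v_B/c²) = (0.762 − 0.363)/(1 − 0.762×0.363) = 0.399/0.723394 = 0.55157; |u| = 0.55157c.
At |u| = 0.55157c, γ = (1 − 0.304229)^(−1/2) = 1.1989.
Rocket A's interval is proper; time dilation gives Δt_B = γΔτ = 1.1989 × 57.5 minutes = 68.9 minutes.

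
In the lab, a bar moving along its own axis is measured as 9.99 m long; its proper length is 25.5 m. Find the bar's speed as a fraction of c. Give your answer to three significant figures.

0.920c

Length contraction gives γ = L₀/L = 25.5/9.99 = 2.5526.
β = √(1 − 1/γ²) = √0.846526 = 0.920.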